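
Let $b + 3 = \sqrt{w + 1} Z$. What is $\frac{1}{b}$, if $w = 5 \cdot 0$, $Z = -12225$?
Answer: $- \frac{1}{12228} \approx -8.178 \cdot 10^{-5}$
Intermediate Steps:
$w = 0$
$b = -12228$ ($b = -3 + \sqrt{0 + 1} \left(-12225\right) = -3 + \sqrt{1} \left(-12225\right) = -3 + 1 \left(-12225\right) = -3 - 12225 = -12228$)
$\frac{1}{b} = \frac{1}{-12228} = - \frac{1}{12228}$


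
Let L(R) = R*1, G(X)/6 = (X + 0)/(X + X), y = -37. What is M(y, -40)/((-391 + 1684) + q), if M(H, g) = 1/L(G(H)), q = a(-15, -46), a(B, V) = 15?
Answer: 1/3924 ≈ 0.00025484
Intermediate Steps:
q = 15
G(X) = 3 (G(X) = 6*((X + 0)/(X + X)) = 6*(X/((2*X))) = 6*(X*(1/(2*X))) = 6*(1/2) = 3)
L(R) = R
M(H, g) = 1/3
M(y, -40)/((-391 + 1684) + q) = 1/(3*((-391 + 1684) + 15)) = 1/(3*(1293 + 15)) = (1/3)/1308 = (1/3)*(1/1308) = 1/3924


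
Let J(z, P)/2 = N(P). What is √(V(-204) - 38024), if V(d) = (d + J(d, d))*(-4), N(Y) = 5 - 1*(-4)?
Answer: 4*I*√2330 ≈ 193.08*I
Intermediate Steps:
N(Y) = 9 (N(Y) = 5 + 4 = 9)
J(z, P) = 18 (J(z, P) = 2*9 = 18)
V(d) = -72 - 4*d (V(d) = (d + 18)*(-4) = (18 + d)*(-4) = -72 - 4*d)
√(V(-204) - 38024) = √((-72 - 4*(-204)) - 38024) = √((-72 + 816) - 38024) = √(744 - 38024) = √(-37280) = 4*I*√2330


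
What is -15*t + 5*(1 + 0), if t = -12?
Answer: 185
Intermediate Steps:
-15*t + 5*(1 + 0) = -15*(-12) + 5*(1 + 0) = 180 + 5*1 = 180 + 5 = 185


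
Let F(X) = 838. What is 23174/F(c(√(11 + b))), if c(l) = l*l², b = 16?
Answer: 11587/419 ≈ 27.654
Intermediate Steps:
c(l) = l³
23174/F(c(√(11 + b))) = 23174/838 = 23174*(1/838) = 11587/419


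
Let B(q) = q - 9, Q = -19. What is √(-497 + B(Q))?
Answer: 5*I*√21 ≈ 22.913*I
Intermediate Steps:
B(q) = -9 + q
√(-497 + B(Q)) = √(-497 + (-9 - 19)) = √(-497 - 28) = √(-525) = 5*I*√21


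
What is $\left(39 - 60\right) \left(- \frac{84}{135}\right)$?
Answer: $\frac{196}{15} \approx 13.067$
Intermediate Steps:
$\left(39 - 60\right) \left(- \frac{84}{135}\right) = - 21 \left(\left(-84\right) \frac{1}{135}\right) = \left(-21\right) \left(- \frac{28}{45}\right) = \frac{196}{15}$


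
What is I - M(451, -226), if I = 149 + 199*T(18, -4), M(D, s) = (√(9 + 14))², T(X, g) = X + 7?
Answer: 5101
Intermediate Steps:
T(X, g) = 7 + X
M(D, s) = 23 (M(D, s) = (√23)² = 23)
I = 5124 (I = 149 + 199*(7 + 18) = 149 + 199*25 = 149 + 4975 = 5124)
I - M(451, -226) = 5124 - 1*23 = 5124 - 23 = 5101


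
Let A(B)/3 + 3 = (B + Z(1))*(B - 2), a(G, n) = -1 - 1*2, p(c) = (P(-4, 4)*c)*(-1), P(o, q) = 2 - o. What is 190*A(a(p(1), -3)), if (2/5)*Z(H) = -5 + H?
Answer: 35340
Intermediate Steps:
p(c) = -6*c (p(c) = ((2 - 1*(-4))*c)*(-1) = ((2 + 4)*c)*(-1) = (6*c)*(-1) = -6*c)
Z(H) = -25/2 + 5*H/2 (Z(H) = 5*(-5 + H)/2 = -25/2 + 5*H/2)
a(G, n) = -3 (a(G, n) = -1 - 2 = -3)
A(B) = -9 + 3*(-10 + B)*(-2 + B) (A(B) = -9 + 3*((B + (-25/2 + (5/2)*1))*(B - 2)) = -9 + 3*((B + (-25/2 + 5/2))*(-2 + B)) = -9 + 3*((B - 10)*(-2 + B)) = -9 + 3*((-10 + B)*(-2 + B)) = -9 + 3*(-10 + B)*(-2 + B))
190*A(a(p(1), -3)) = 190*(51 - 36*(-3) + 3*(-3)²) = 190*(51 + 108 + 3*9) = 190*(51 + 108 + 27) = 190*186 = 35340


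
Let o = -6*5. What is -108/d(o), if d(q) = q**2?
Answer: -3/25 ≈ -0.12000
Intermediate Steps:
o = -30
-108/d(o) = -108/((-30)**2) = -108/900 = -108*1/900 = -3/25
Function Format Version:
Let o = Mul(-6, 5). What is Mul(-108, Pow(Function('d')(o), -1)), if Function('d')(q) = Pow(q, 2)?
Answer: Rational(-3, 25) ≈ -0.12000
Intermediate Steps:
o = -30
Mul(-108, Pow(Function('d')(o), -1)) = Mul(-108, Pow(Pow(-30, 2), -1)) = Mul(-108, Pow(900, -1)) = Mul(-108, Rational(1, 900)) = Rational(-3, 25)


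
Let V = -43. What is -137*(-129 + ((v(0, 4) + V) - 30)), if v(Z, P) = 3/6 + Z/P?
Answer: 55211/2 ≈ 27606.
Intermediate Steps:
v(Z, P) = ½ + Z/P (v(Z, P) = 3*(⅙) + Z/P = ½ + Z/P)
-137*(-129 + ((v(0, 4) + V) - 30)) = -137*(-129 + (((0 + (½)*4)/4 - 43) - 30)) = -137*(-129 + (((0 + 2)/4 - 43) - 30)) = -137*(-129 + (((¼)*2 - 43) - 30)) = -137*(-129 + ((½ - 43) - 30)) = -137*(-129 + (-85/2 - 30)) = -137*(-129 - 145/2) = -137*(-403/2) = 55211/2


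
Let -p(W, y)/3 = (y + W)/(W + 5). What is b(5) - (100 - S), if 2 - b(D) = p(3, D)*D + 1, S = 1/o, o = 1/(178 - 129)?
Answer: -35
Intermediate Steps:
o = 1/49 ≈ 0.020408
S = 49 (S = 1/(1/49) = 49)
p(W, y) = -3*(W + y)/(5 + W) (p(W, y) = -3*(y + W)/(W + 5) = -3*(W + y)/(5 + W))
b(D) = 1 - D*(-9/8 - 3*D/8) (b(D) = 2 - ((3*(-1*3 - D)/(5 + 3))*D + 1) = 2 - ((3*(-3 - D)/8)*D + 1) = 2 - ((3*(1/8)*(-3 - D))*D + 1) = 2 - ((-9/8 - 3*D/8)*D + 1) = 2 - (D*(-9/8 - 3*D/8) + 1) = 2 - (1 + D*(-9/8 - 3*D/8)) = 2 + (-1 - D*(-9/8 - 3*D/8)) = 1 - D*(-9/8 - 3*D/8))
b(5) - (100 - S) = (1 + (3/8)*5*(3 + 5)) - (100 - 1*49) = (1 + (3/8)*5*8) - (100 - 49) = (1 + 15) - 1*51 = 16 - 51 = -35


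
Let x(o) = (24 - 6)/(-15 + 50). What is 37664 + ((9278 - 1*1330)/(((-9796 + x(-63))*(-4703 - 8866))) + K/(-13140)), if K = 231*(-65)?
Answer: 25581990655742975/679195372308 ≈ 37665.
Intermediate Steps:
x(o) = 18/35
K = -15015
37664 + ((9278 - 1*1330)/(((-9796 + x(-63))*(-4703 - 8866))) + K/(-13140)) = 37664 + ((9278 - 1*1330)/(((-9796 + 18/35)*(-4703 - 8866))) - 15015/(-13140)) = 37664 + ((9278 - 1330)/((-342842/35*(-13569))) - 15015*(-1/13140)) = 37664 + (7948/(4652023098/35) + 1001/876) = 37664 + (7948*(35/4652023098) + 1001/876) = 37664 + (139090/2326011549 + 1001/876) = 37664 + 776153134463/679195372308 = 25581990655742975/679195372308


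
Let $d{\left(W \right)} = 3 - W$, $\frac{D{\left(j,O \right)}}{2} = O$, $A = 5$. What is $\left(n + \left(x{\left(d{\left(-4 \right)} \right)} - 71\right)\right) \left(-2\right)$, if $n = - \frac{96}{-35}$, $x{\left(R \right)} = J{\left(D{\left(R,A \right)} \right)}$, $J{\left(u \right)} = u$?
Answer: $\frac{4078}{35} \approx 116.51$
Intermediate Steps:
$D{\left(j,O \right)} = 2 O$
$x{\left(R \right)} = 10$ ($x{\left(R \right)} = 2 \cdot 5 = 10$)
$n = \frac{96}{35}$ ($n = \left(-96\right) \left(- \frac{1}{35}\right) = \frac{96}{35} \approx 2.7429$)
$\left(n + \left(x{\left(d{\left(-4 \right)} \right)} - 71\right)\right) \left(-2\right) = \left(\frac{96}{35} + \left(10 - 71\right)\right) \left(-2\right) = \left(\frac{96}{35} - 61\right) \left(-2\right) = \left(- \frac{2039}{35}\right) \left(-2\right) = \frac{4078}{35}$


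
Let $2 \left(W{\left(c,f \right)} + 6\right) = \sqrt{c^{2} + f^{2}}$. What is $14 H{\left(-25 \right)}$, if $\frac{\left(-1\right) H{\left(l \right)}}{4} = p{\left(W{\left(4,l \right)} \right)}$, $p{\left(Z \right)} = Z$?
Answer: $336 - 28 \sqrt{641} \approx -372.9$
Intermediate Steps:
$W{\left(c,f \right)} = -6 + \frac{\sqrt{c^{2} + f^{2}}}{2}$
$H{\left(l \right)} = 24 - 2 \sqrt{16 + l^{2}}$ ($H{\left(l \right)} = - 4 \left(-6 + \frac{\sqrt{4^{2} + l^{2}}}{2}\right) = - 4 \left(-6 + \frac{\sqrt{16 + l^{2}}}{2}\right) = 24 - 2 \sqrt{16 + l^{2}}$)
$14 H{\left(-25 \right)} = 14 \left(24 - 2 \sqrt{16 + \left(-25\right)^{2}}\right) = 14 \left(24 - 2 \sqrt{16 + 625}\right) = 14 \left(24 - 2 \sqrt{641}\right) = 336 - 28 \sqrt{641}$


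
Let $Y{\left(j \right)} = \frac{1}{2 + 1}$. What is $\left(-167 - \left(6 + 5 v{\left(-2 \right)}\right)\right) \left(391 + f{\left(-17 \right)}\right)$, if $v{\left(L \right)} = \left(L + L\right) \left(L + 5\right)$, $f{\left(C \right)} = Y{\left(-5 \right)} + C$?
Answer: $- \frac{126899}{3} \approx -42300.0$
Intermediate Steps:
$Y{\left(j \right)} = \frac{1}{3}$
$f{\left(C \right)} = \frac{1}{3} + C$
$v{\left(L \right)} = 2 L \left(5 + L\right)$
$\left(-167 - \left(6 + 5 v{\left(-2 \right)}\right)\right) \left(391 + f{\left(-17 \right)}\right) = \left(-167 - \left(6 + 5 \cdot 2 \left(-2\right) \left(5 - 2\right)\right)\right) \left(391 + \left(\frac{1}{3} - 17\right)\right) = \left(-167 - \left(6 + 5 \cdot 2 \left(-2\right) 3\right)\right) \left(391 - \frac{50}{3}\right) = \left(-167 - -54\right) \frac{1123}{3} = \left(-167 + \left(-6 + 60\right)\right) \frac{1123}{3} = \left(-167 + 54\right) \frac{1123}{3} = \left(-113\right) \frac{1123}{3} = - \frac{126899}{3}$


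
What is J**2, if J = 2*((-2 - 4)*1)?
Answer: 144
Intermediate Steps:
J = -12 (J = 2*(-6*1) = 2*(-6) = -12)
J**2 = (-12)**2 = 144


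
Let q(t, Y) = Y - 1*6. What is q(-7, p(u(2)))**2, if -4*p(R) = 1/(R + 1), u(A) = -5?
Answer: 9025/256 ≈ 35.254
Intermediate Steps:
p(R) = -1/(4*(1 + R)) (p(R) = -1/(4*(R + 1)) = -1/(4*(1 + R)))
q(t, Y) = -6 + Y (q(t, Y) = Y - 6 = -6 + Y)
q(-7, p(u(2)))**2 = (-6 - 1/(4 + 4*(-5)))**2 = (-6 - 1/(4 - 20))**2 = (-6 - 1/(-16))**2 = (-6 - 1*(-1/16))**2 = (-6 + 1/16)**2 = (-95/16)**2 = 9025/256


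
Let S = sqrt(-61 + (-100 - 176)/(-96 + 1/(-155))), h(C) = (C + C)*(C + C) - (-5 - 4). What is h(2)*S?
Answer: 25*I*sqrt(24331729)/647 ≈ 190.6*I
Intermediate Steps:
h(C) = 9 + 4*C**2 (h(C) = (2*C)*(2*C) - 1*(-9) = 4*C**2 + 9 = 9 + 4*C**2)
S = I*sqrt(24331729)/647 (S = sqrt(-61 - 276/(-96 - 1/155)) = sqrt(-61 - 276/(-14881/155)) = sqrt(-61 - 276*(-155/14881)) = sqrt(-61 + 1860/647) = sqrt(-37607/647) = I*sqrt(24331729)/647 ≈ 7.624*I)
h(2)*S = (9 + 4*2**2)*(I*sqrt(24331729)/647) = (9 + 4*4)*(I*sqrt(24331729)/647) = (9 + 16)*(I*sqrt(24331729)/647) = 25*(I*sqrt(24331729)/647) = 25*I*sqrt(24331729)/647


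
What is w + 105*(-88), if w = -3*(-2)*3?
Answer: -9222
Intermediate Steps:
w = 18 (w = 6*3 = 18)
w + 105*(-88) = 18 + 105*(-88) = 18 - 9240 = -9222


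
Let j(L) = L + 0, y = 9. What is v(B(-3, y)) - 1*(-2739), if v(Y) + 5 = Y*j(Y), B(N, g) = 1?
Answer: 2735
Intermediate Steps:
j(L) = L
v(Y) = -5 + Y² (v(Y) = -5 + Y*Y = -5 + Y²)
v(B(-3, y)) - 1*(-2739) = (-5 + 1²) - 1*(-2739) = (-5 + 1) + 2739 = -4 + 2739 = 2735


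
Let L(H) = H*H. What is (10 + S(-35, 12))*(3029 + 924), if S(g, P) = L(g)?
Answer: 4881955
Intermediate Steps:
L(H) = H²
S(g, P) = g²
(10 + S(-35, 12))*(3029 + 924) = (10 + (-35)²)*(3029 + 924) = (10 + 1225)*3953 = 1235*3953 = 4881955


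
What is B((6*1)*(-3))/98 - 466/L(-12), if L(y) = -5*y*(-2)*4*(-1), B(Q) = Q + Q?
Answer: -15737/11760 ≈ -1.3382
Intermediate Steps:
B(Q) = 2*Q
L(y) = -40*y (L(y) = -5*(-2*y)*4*(-1) = -(-40)*y*(-1) = (40*y)*(-1) = -40*y)
B((6*1)*(-3))/98 - 466/L(-12) = (2*((6*1)*(-3)))/98 - 466/((-40*(-12))) = (2*(6*(-3)))*(1/98) - 466/480 = (2*(-18))*(1/98) - 466*1/480 = -36*1/98 - 233/240 = -18/49 - 233/240 = -15737/11760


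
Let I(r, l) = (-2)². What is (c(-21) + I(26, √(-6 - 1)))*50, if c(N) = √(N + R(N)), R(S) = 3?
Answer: 200 + 150*I*√2 ≈ 200.0 + 212.13*I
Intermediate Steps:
I(r, l) = 4
c(N) = √(3 + N) (c(N) = √(N + 3) = √(3 + N))
(c(-21) + I(26, √(-6 - 1)))*50 = (√(3 - 21) + 4)*50 = (√(-18) + 4)*50 = (3*I*√2 + 4)*50 = (4 + 3*I*√2)*50 = 200 + 150*I*√2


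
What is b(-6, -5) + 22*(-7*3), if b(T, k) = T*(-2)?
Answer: -450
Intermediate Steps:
b(T, k) = -2*T
b(-6, -5) + 22*(-7*3) = -2*(-6) + 22*(-7*3) = 12 + 22*(-21) = 12 - 462 = -450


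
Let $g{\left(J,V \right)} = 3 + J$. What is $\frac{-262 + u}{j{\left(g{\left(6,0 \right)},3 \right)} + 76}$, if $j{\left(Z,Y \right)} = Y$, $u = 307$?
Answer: $\frac{45}{79} \approx 0.56962$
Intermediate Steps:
$\frac{-262 + u}{j{\left(g{\left(6,0 \right)},3 \right)} + 76} = \frac{-262 + 307}{3 + 76} = \frac{45}{79}$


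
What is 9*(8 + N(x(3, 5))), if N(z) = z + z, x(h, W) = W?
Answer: 162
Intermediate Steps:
N(z) = 2*z
9*(8 + N(x(3, 5))) = 9*(8 + 2*5) = 9*(8 + 10) = 9*18 = 162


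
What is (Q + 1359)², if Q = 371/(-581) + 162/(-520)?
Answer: 858883661318089/465696400 ≈ 1.8443e+6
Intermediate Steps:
Q = -20503/21580 (Q = 371*(-1/581) + 162*(-1/520) = -53/83 - 81/260 = -20503/21580 ≈ -0.95009)
(Q + 1359)² = (-20503/21580 + 1359)² = (29306717/21580)² = 858883661318089/465696400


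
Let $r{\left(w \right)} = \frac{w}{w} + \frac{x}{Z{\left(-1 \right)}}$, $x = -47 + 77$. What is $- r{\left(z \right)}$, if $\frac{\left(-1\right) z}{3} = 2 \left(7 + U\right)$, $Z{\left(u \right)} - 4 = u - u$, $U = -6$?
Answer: $- \frac{17}{2} \approx -8.5$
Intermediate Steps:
$Z{\left(u \right)} = 4$ ($Z{\left(u \right)} = 4 + \left(u - u\right) = 4 + 0 = 4$)
$z = -6$ ($z = - 3 \cdot 2 \left(7 - 6\right) = - 3 \cdot 2 \cdot 1 = \left(-3\right) 2 = -6$)
$x = 30$
$r{\left(w \right)} = \frac{17}{2}$ ($r{\left(w \right)} = \frac{w}{w} + \frac{30}{4} = 1 + 30 \cdot \frac{1}{4} = 1 + \frac{15}{2} = \frac{17}{2}$)
$- r{\left(z \right)} = \left(-1\right) \frac{17}{2} = - \frac{17}{2}$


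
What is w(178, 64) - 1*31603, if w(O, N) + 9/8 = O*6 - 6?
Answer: -244337/8 ≈ -30542.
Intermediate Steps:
w(O, N) = -57/8 + 6*O (w(O, N) = -9/8 + (O*6 - 6) = -9/8 + (6*O - 6) = -9/8 + (-6 + 6*O) = -57/8 + 6*O)
w(178, 64) - 1*31603 = (-57/8 + 6*178) - 1*31603 = (-57/8 + 1068) - 31603 = 8487/8 - 31603 = -244337/8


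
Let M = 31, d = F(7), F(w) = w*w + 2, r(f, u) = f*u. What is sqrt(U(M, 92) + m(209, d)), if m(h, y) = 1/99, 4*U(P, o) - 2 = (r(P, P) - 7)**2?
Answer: sqrt(991118546)/66 ≈ 477.00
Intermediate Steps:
F(w) = 2 + w**2 (F(w) = w**2 + 2 = 2 + w**2)
d = 51 (d = 2 + 7**2 = 2 + 49 = 51)
U(P, o) = 1/2 + (-7 + P**2)**2/4 (U(P, o) = 1/2 + (P*P - 7)**2/4 = 1/2 + (P**2 - 7)**2/4 = 1/2 + (-7 + P**2)**2/4)
m(h, y) = 1/99
sqrt(U(M, 92) + m(209, d)) = sqrt((1/2 + (-7 + 31**2)**2/4) + 1/99) = sqrt((1/2 + (-7 + 961)**2/4) + 1/99) = sqrt((1/2 + (1/4)*954**2) + 1/99) = sqrt((1/2 + (1/4)*910116) + 1/99) = sqrt((1/2 + 227529) + 1/99) = sqrt(455059/2 + 1/99) = sqrt(45050843/198) = sqrt(991118546)/66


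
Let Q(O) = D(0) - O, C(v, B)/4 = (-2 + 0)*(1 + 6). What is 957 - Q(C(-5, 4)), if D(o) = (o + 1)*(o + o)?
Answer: 901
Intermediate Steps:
D(o) = 2*o*(1 + o) (D(o) = (1 + o)*(2*o) = 2*o*(1 + o))
C(v, B) = -56 (C(v, B) = 4*((-2 + 0)*(1 + 6)) = 4*(-2*7) = 4*(-14) = -56)
Q(O) = -O (Q(O) = 2*0*(1 + 0) - O = 2*0*1 - O = 0 - O = -O)
957 - Q(C(-5, 4)) = 957 - (-1)*(-56) = 957 - 1*56 = 957 - 56 = 901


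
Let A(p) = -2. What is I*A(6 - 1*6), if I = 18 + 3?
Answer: -42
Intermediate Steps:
I = 21
I*A(6 - 1*6) = 21*(-2) = -42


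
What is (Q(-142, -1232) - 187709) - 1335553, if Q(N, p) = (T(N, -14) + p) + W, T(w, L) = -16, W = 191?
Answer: -1524319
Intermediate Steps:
Q(N, p) = 175 + p (Q(N, p) = (-16 + p) + 191 = 175 + p)
(Q(-142, -1232) - 187709) - 1335553 = ((175 - 1232) - 187709) - 1335553 = (-1057 - 187709) - 1335553 = -188766 - 1335553 = -1524319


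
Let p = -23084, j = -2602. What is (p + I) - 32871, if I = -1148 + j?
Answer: -59705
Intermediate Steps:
I = -3750 (I = -1148 - 2602 = -3750)
(p + I) - 32871 = (-23084 - 3750) - 32871 = -26834 - 32871 = -59705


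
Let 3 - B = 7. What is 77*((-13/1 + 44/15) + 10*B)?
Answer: -57827/15 ≈ -3855.1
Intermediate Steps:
B = -4 (B = 3 - 1*7 = 3 - 7 = -4)
77*((-13/1 + 44/15) + 10*B) = 77*((-13/1 + 44/15) + 10*(-4)) = 77*((-13*1 + 44*(1/15)) - 40) = 77*((-13 + 44/15) - 40) = 77*(-151/15 - 40) = 77*(-751/15) = -57827/15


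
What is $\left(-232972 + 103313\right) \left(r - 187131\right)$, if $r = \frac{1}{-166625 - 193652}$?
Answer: $\frac{8741479510046792}{360277} \approx 2.4263 \cdot 10^{10}$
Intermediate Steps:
$r = - \frac{1}{360277}$ ($r = \frac{1}{-360277} = - \frac{1}{360277} \approx -2.7756 \cdot 10^{-6}$)
$\left(-232972 + 103313\right) \left(r - 187131\right) = \left(-232972 + 103313\right) \left(- \frac{1}{360277} - 187131\right) = \left(-129659\right) \left(- \frac{67418995288}{360277}\right) = \frac{8741479510046792}{360277}$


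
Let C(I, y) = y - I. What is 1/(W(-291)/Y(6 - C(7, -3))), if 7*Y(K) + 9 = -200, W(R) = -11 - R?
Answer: -209/1960 ≈ -0.10663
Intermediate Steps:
Y(K) = -209/7 (Y(K) = -9/7 + (⅐)*(-200) = -9/7 - 200/7 = -209/7)
1/(W(-291)/Y(6 - C(7, -3))) = 1/((-11 - 1*(-291))/(-209/7)) = 1/((-11 + 291)*(-7/209)) = 1/(280*(-7/209)) = 1/(-1960/209) = -209/1960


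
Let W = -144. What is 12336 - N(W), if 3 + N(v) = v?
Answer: 12483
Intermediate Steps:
N(v) = -3 + v
12336 - N(W) = 12336 - (-3 - 144) = 12336 - 1*(-147) = 12336 + 147 = 12483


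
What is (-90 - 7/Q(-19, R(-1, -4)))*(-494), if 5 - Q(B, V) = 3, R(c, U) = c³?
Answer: 46189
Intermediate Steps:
Q(B, V) = 2 (Q(B, V) = 5 - 1*3 = 5 - 3 = 2)
(-90 - 7/Q(-19, R(-1, -4)))*(-494) = (-90 - 7/2)*(-494) = -187/2*(-494) = 46189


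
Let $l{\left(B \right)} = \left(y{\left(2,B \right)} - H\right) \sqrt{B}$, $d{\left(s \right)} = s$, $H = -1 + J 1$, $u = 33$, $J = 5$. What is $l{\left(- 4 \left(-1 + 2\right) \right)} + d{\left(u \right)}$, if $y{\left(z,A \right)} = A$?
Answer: $33 - 16 i \approx 33.0 - 16.0 i$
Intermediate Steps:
$H = 4$ ($H = -1 + 5 \cdot 1 = -1 + 5 = 4$)
$l{\left(B \right)} = \sqrt{B} \left(-4 + B\right)$ ($l{\left(B \right)} = \left(B - 4\right) \sqrt{B} = \left(-4 + B\right) \sqrt{B} = \sqrt{B} \left(-4 + B\right)$)
$l{\left(- 4 \left(-1 + 2\right) \right)} + d{\left(u \right)} = \sqrt{- 4 \left(-1 + 2\right)} \left(-4 - 4 \left(-1 + 2\right)\right) + 33 = \sqrt{\left(-4\right) 1} \left(-4 - 4\right) + 33 = \sqrt{-4} \left(-4 - 4\right) + 33 = 2 i \left(-8\right) + 33 = - 16 i + 33 = 33 - 16 i$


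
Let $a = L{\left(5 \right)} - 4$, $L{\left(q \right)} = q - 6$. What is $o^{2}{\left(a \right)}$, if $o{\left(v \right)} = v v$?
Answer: $625$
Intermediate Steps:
$L{\left(q \right)} = -6 + q$ ($L{\left(q \right)} = q - 6 = -6 + q$)
$a = -5$ ($a = \left(-6 + 5\right) - 4 = -1 - 4 = -5$)
$o{\left(v \right)} = v^{2}$
$o^{2}{\left(a \right)} = \left(\left(-5\right)^{2}\right)^{2} = 25^{2} = 625$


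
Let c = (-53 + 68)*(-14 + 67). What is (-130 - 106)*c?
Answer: -187620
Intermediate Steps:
c = 795 (c = 15*53 = 795)
(-130 - 106)*c = (-130 - 106)*795 = -236*795 = -187620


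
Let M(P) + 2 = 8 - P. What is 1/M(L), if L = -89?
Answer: 1/95 ≈ 0.010526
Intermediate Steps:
M(P) = 6 - P (M(P) = -2 + (8 - P) = 6 - P)
1/M(L) = 1/(6 - 1*(-89)) = 1/(6 + 89) = 1/95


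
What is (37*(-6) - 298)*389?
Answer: -202280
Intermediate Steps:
(37*(-6) - 298)*389 = (-222 - 298)*389 = -520*389 = -202280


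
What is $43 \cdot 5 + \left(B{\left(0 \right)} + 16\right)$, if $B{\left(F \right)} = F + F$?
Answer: $231$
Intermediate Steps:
$B{\left(F \right)} = 2 F$
$43 \cdot 5 + \left(B{\left(0 \right)} + 16\right) = 43 \cdot 5 + \left(2 \cdot 0 + 16\right) = 215 + \left(0 + 16\right) = 215 + 16 = 231$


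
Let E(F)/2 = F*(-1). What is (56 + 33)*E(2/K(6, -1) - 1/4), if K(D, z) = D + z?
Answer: -267/10 ≈ -26.700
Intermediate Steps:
E(F) = -2*F (E(F) = 2*(F*(-1)) = 2*(-F) = -2*F)
(56 + 33)*E(2/K(6, -1) - 1/4) = (56 + 33)*(-2*(2/(6 - 1) - 1/4)) = 89*(-2*(2/5 - 1*¼)) = 89*(-2*(2*(⅕) - ¼)) = 89*(-2*(⅖ - ¼)) = 89*(-2*3/20) = 89*(-3/10) = -267/10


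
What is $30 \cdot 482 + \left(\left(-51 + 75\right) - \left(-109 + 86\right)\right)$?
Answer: $14507$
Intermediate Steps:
$30 \cdot 482 + \left(\left(-51 + 75\right) - \left(-109 + 86\right)\right) = 14460 + \left(24 - -23\right) = 14460 + \left(24 + 23\right) = 14460 + 47 = 14507$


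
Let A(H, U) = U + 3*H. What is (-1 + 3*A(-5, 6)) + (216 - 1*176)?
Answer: 12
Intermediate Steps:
(-1 + 3*A(-5, 6)) + (216 - 1*176) = (-1 + 3*(6 + 3*(-5))) + (216 - 1*176) = (-1 + 3*(6 - 15)) + (216 - 176) = (-1 + 3*(-9)) + 40 = (-1 - 27) + 40 = -28 + 40 = 12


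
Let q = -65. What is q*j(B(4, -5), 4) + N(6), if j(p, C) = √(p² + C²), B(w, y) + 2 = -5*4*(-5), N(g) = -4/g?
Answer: -⅔ - 130*√2405 ≈ -6376.0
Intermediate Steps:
B(w, y) = 98 (B(w, y) = -2 - 5*4*(-5) = -2 - 20*(-5) = -2 + 100 = 98)
j(p, C) = √(C² + p²)
q*j(B(4, -5), 4) + N(6) = -65*√(4² + 98²) - 4/6 = -65*√(16 + 9604) - 4*⅙ = -130*√2405 - ⅔ = -⅔ - 130*√2405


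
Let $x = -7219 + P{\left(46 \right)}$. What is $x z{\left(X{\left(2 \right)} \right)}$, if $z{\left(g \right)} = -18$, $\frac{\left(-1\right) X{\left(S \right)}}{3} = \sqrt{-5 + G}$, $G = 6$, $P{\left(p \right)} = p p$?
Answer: $91854$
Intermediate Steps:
$P{\left(p \right)} = p^{2}$
$X{\left(S \right)} = -3$ ($X{\left(S \right)} = - 3 \sqrt{-5 + 6} = - 3 \sqrt{1} = \left(-3\right) 1 = -3$)
$x = -5103$ ($x = -7219 + 46^{2} = -7219 + 2116 = -5103$)
$x z{\left(X{\left(2 \right)} \right)} = \left(-5103\right) \left(-18\right) = 91854$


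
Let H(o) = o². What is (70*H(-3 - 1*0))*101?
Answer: 63630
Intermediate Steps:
(70*H(-3 - 1*0))*101 = (70*(-3 - 1*0)²)*101 = (70*(-3 + 0)²)*101 = (70*(-3)²)*101 = (70*9)*101 = 630*101 = 63630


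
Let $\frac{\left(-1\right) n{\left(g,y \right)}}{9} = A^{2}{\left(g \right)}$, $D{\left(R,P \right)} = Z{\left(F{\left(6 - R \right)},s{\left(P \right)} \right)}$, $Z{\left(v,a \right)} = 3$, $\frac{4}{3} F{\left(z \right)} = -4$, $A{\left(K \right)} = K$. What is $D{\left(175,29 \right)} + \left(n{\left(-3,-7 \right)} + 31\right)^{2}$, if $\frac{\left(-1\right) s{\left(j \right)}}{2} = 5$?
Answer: $2503$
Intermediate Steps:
$s{\left(j \right)} = -10$ ($s{\left(j \right)} = \left(-2\right) 5 = -10$)
$F{\left(z \right)} = -3$ ($F{\left(z \right)} = \frac{3}{4} \left(-4\right) = -3$)
$D{\left(R,P \right)} = 3$
$n{\left(g,y \right)} = - 9 g^{2}$
$D{\left(175,29 \right)} + \left(n{\left(-3,-7 \right)} + 31\right)^{2} = 3 + \left(- 9 \left(-3\right)^{2} + 31\right)^{2} = 3 + \left(\left(-9\right) 9 + 31\right)^{2} = 3 + \left(-81 + 31\right)^{2} = 3 + \left(-50\right)^{2} = 3 + 2500 = 2503$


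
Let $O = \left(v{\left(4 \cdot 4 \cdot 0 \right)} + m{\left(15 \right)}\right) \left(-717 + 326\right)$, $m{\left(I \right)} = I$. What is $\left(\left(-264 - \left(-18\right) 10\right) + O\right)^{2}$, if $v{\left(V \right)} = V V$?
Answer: $35390601$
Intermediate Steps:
$v{\left(V \right)} = V^{2}$
$O = -5865$ ($O = \left(\left(4 \cdot 4 \cdot 0\right)^{2} + 15\right) \left(-717 + 326\right) = \left(\left(16 \cdot 0\right)^{2} + 15\right) \left(-391\right) = \left(0^{2} + 15\right) \left(-391\right) = \left(0 + 15\right) \left(-391\right) = 15 \left(-391\right) = -5865$)
$\left(\left(-264 - \left(-18\right) 10\right) + O\right)^{2} = \left(\left(-264 - \left(-18\right) 10\right) - 5865\right)^{2} = \left(\left(-264 - -180\right) - 5865\right)^{2} = \left(\left(-264 + 180\right) - 5865\right)^{2} = \left(-84 - 5865\right)^{2} = \left(-5949\right)^{2} = 35390601$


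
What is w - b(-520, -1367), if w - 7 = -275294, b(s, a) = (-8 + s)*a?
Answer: -997063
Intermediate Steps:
b(s, a) = a*(-8 + s)
w = -275287 (w = 7 - 275294 = -275287)
w - b(-520, -1367) = -275287 - (-1367)*(-8 - 520) = -275287 - (-1367)*(-528) = -275287 - 1*721776 = -275287 - 721776 = -997063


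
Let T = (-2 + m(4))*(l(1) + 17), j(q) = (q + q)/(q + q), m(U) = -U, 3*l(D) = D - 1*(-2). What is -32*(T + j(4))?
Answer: 3424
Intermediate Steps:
l(D) = 2/3 + D/3 (l(D) = (D - 1*(-2))/3 = (D + 2)/3 = (2 + D)/3 = 2/3 + D/3)
j(q) = 1 (j(q) = (2*q)/((2*q)) = (2*q)*(1/(2*q)) = 1)
T = -108 (T = (-2 - 1*4)*((2/3 + (1/3)*1) + 17) = (-2 - 4)*((2/3 + 1/3) + 17) = -6*(1 + 17) = -6*18 = -108)
-32*(T + j(4)) = -32*(-108 + 1) = -32*(-107) = 3424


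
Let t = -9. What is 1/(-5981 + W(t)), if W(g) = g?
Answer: -1/5990 ≈ -0.00016694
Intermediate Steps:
1/(-5981 + W(t)) = 1/(-5981 - 9) = 1/(-5990) = -1/5990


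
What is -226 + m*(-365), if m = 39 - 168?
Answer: 46859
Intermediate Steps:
m = -129
-226 + m*(-365) = -226 - 129*(-365) = -226 + 47085 = 46859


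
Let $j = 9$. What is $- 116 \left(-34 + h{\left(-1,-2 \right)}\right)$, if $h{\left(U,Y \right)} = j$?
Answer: $2900$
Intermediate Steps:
$h{\left(U,Y \right)} = 9$
$- 116 \left(-34 + h{\left(-1,-2 \right)}\right) = - 116 \left(-34 + 9\right) = \left(-116\right) \left(-25\right) = 2900$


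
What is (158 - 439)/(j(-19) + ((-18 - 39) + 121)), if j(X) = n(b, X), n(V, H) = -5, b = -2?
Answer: -281/59 ≈ -4.7627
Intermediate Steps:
j(X) = -5
(158 - 439)/(j(-19) + ((-18 - 39) + 121)) = (158 - 439)/(-5 + ((-18 - 39) + 121)) = -281/(-5 + (-57 + 121)) = -281/(-5 + 64) = -281/59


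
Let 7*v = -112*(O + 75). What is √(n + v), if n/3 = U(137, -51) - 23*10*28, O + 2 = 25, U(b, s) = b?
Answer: I*√20477 ≈ 143.1*I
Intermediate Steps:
O = 23 (O = -2 + 25 = 23)
v = -1568 (v = (-112*(23 + 75))/7 = (-112*98)/7 = (⅐)*(-10976) = -1568)
n = -18909 (n = 3*(137 - 23*10*28) = 3*(137 - 230*28) = 3*(137 - 1*6440) = 3*(137 - 6440) = 3*(-6303) = -18909)
√(n + v) = √(-18909 - 1568) = √(-20477) = I*√20477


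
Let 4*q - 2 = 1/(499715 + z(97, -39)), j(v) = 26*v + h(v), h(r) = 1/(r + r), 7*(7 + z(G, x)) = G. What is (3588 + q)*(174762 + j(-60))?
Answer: 1043598521192507791/1679065440 ≈ 6.2154e+8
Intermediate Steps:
z(G, x) = -7 + G/7
h(r) = 1/(2*r)
j(v) = 1/(2*v) + 26*v (j(v) = 26*v + 1/(2*v) = 1/(2*v) + 26*v)
q = 6996113/13992212 (q = ½ + 1/(4*(499715 + (-7 + (⅐)*97))) = ½ + 1/(4*(499715 + (-7 + 97/7))) = ½ + 1/(4*(499715 + 48/7)) = ½ + 1/(4*(3498053/7)) = ½ + (¼)*(7/3498053) = ½ + 7/13992212 = 6996113/13992212 ≈ 0.50000)
(3588 + q)*(174762 + j(-60)) = (3588 + 6996113/13992212)*(174762 + ((½)/(-60) + 26*(-60))) = 50211052769*(174762 + ((½)*(-1/60) - 1560))/13992212 = 50211052769*(174762 + (-1/120 - 1560))/13992212 = 50211052769*(174762 - 187201/120)/13992212 = (50211052769/13992212)*(20784239/120) = 1043598521192507791/1679065440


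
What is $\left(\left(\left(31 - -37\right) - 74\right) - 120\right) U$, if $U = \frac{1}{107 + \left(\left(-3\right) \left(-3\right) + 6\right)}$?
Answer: $- \frac{63}{61} \approx -1.0328$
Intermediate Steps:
$U = \frac{1}{122}$ ($U = \frac{1}{107 + \left(9 + 6\right)} = \frac{1}{107 + 15} = \frac{1}{122} \approx 0.0081967$)
$\left(\left(\left(31 - -37\right) - 74\right) - 120\right) U = \left(\left(\left(31 - -37\right) - 74\right) - 120\right) \frac{1}{122} = \left(\left(\left(31 + 37\right) - 74\right) - 120\right) \frac{1}{122} = \left(\left(68 - 74\right) - 120\right) \frac{1}{122} = \left(-6 - 120\right) \frac{1}{122} = \left(-126\right) \frac{1}{122} = - \frac{63}{61}$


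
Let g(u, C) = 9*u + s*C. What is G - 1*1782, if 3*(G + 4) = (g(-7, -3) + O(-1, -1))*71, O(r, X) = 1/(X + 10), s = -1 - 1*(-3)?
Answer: -92242/27 ≈ -3416.4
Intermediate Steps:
s = 2 (s = -1 + 3 = 2)
O(r, X) = 1/(10 + X)
g(u, C) = 2*C + 9*u (g(u, C) = 9*u + 2*C = 2*C + 9*u)
G = -44128/27 (G = -4 + (((2*(-3) + 9*(-7)) + 1/(10 - 1))*71)/3 = -4 + (((-6 - 63) + 1/9)*71)/3 = -4 + ((-69 + ⅑)*71)/3 = -4 + (-620/9*71)/3 = -4 + (⅓)*(-44020/9) = -4 - 44020/27 = -44128/27 ≈ -1634.4)
G - 1*1782 = -44128/27 - 1*1782 = -44128/27 - 1782 = -92242/27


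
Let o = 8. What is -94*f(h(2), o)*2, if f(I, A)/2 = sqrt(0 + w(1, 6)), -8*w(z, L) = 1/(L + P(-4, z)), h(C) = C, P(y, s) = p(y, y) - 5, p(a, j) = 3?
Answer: -47*I*sqrt(2) ≈ -66.468*I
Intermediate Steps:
P(y, s) = -2 (P(y, s) = 3 - 5 = -2)
w(z, L) = -1/(8*(-2 + L)) (w(z, L) = -1/(8*(L - 2)) = -1/(8*(-2 + L)))
f(I, A) = I*sqrt(2)/4 (f(I, A) = 2*sqrt(0 - 1/(-16 + 8*6)) = 2*sqrt(0 - 1/(-16 + 48)) = 2*sqrt(0 - 1/32) = 2*sqrt(-1/32) = 2*(I*sqrt(2)/8) = I*sqrt(2)/4)
-94*f(h(2), o)*2 = -47*I*sqrt(2)/2*2 = -47*I*sqrt(2)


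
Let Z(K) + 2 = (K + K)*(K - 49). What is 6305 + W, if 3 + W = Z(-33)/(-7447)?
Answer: 46925584/7447 ≈ 6301.3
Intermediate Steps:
Z(K) = -2 + 2*K*(-49 + K) (Z(K) = -2 + (K + K)*(K - 49) = -2 + (2*K)*(-49 + K) = -2 + 2*K*(-49 + K))
W = -27751/7447 (W = -3 + (-2 - 98*(-33) + 2*(-33)**2)/(-7447) = -3 + (-2 + 3234 + 2*1089)*(-1/7447) = -3 + (-2 + 3234 + 2178)*(-1/7447) = -3 + 5410*(-1/7447) = -3 - 5410/7447 = -27751/7447 ≈ -3.7265)
6305 + W = 6305 - 27751/7447 = 46925584/7447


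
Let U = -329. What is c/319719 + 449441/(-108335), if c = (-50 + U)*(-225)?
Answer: -44818853318/11545585955 ≈ -3.8819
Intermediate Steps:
c = 85275 (c = (-50 - 329)*(-225) = -379*(-225) = 85275)
c/319719 + 449441/(-108335) = 85275/319719 + 449441/(-108335) = 85275*(1/319719) + 449441*(-1/108335) = 28425/106573 - 449441/108335 = -44818853318/11545585955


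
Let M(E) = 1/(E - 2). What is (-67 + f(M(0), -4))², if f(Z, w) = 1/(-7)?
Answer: 220900/49 ≈ 4508.2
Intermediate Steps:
M(E) = 1/(-2 + E)
f(Z, w) = -⅐
(-67 + f(M(0), -4))² = (-67 - ⅐)² = (-470/7)² = 220900/49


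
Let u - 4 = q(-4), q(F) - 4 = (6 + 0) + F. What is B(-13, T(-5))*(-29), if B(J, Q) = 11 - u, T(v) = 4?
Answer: -29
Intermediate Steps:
q(F) = 10 + F (q(F) = 4 + ((6 + 0) + F) = 4 + (6 + F) = 10 + F)
u = 10 (u = 4 + (10 - 4) = 4 + 6 = 10)
B(J, Q) = 1 (B(J, Q) = 11 - 1*10 = 11 - 10 = 1)
B(-13, T(-5))*(-29) = 1*(-29) = -29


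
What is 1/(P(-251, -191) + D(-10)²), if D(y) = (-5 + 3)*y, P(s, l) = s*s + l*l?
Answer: 1/99882 ≈ 1.0012e-5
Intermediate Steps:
P(s, l) = l² + s² (P(s, l) = s² + l² = l² + s²)
D(y) = -2*y
1/(P(-251, -191) + D(-10)²) = 1/(((-191)² + (-251)²) + (-2*(-10))²) = 1/((36481 + 63001) + 20²) = 1/(99482 + 400) = 1/99882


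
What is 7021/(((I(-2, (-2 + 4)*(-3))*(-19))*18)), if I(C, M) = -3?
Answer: 7021/1026 ≈ 6.8431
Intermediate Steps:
7021/(((I(-2, (-2 + 4)*(-3))*(-19))*18)) = 7021/((-3*(-19)*18)) = 7021/((57*18)) = 7021/1026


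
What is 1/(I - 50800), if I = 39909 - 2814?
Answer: -1/13705 ≈ -7.2966e-5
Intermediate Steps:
I = 37095
1/(I - 50800) = 1/(37095 - 50800) = 1/(-13705) = -1/13705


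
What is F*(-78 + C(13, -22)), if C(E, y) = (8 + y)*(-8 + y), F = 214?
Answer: 73188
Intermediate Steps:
C(E, y) = (-8 + y)*(8 + y)
F*(-78 + C(13, -22)) = 214*(-78 + (-64 + (-22)²)) = 214*(-78 + (-64 + 484)) = 214*(-78 + 420) = 214*342 = 73188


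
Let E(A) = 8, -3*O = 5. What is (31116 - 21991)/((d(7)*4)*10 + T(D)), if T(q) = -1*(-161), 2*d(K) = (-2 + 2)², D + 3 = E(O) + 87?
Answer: 9125/161 ≈ 56.677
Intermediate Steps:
O = -5/3 (O = -⅓*5 = -5/3 ≈ -1.6667)
D = 92 (D = -3 + (8 + 87) = -3 + 95 = 92)
d(K) = 0 (d(K) = (-2 + 2)²/2 = (½)*0² = (½)*0 = 0)
T(q) = 161
(31116 - 21991)/((d(7)*4)*10 + T(D)) = (31116 - 21991)/((0*4)*10 + 161) = 9125/(0*10 + 161) = 9125/(0 + 161) = 9125/161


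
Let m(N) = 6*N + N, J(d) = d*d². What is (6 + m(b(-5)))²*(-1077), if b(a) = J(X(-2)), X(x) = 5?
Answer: -835925397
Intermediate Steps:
J(d) = d³
b(a) = 125 (b(a) = 5³ = 125)
m(N) = 7*N
(6 + m(b(-5)))²*(-1077) = (6 + 7*125)²*(-1077) = (6 + 875)²*(-1077) = 881²*(-1077) = 776161*(-1077) = -835925397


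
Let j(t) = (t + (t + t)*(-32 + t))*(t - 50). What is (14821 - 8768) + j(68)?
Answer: 95405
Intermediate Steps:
j(t) = (-50 + t)*(t + 2*t*(-32 + t)) (j(t) = (t + (2*t)*(-32 + t))*(-50 + t) = (t + 2*t*(-32 + t))*(-50 + t) = (-50 + t)*(t + 2*t*(-32 + t)))
(14821 - 8768) + j(68) = (14821 - 8768) + 68*(3150 - 163*68 + 2*68**2) = 6053 + 68*(3150 - 11084 + 2*4624) = 6053 + 68*(3150 - 11084 + 9248) = 6053 + 68*1314 = 6053 + 89352 = 95405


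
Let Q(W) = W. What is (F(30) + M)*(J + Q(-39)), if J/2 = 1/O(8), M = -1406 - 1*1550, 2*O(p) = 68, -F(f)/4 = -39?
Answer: 1853600/17 ≈ 1.0904e+5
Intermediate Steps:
F(f) = 156 (F(f) = -4*(-39) = 156)
O(p) = 34 (O(p) = (1/2)*68 = 34)
M = -2956 (M = -1406 - 1550 = -2956)
J = 1/17 (J = 2/34 = 2*(1/34) = 1/17 ≈ 0.058824)
(F(30) + M)*(J + Q(-39)) = (156 - 2956)*(1/17 - 39) = -2800*(-662/17) = 1853600/17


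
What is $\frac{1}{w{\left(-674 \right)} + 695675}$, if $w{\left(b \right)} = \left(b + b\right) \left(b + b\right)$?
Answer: $\frac{1}{2512779} \approx 3.9797 \cdot 10^{-7}$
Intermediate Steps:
$w{\left(b \right)} = 4 b^{2}$ ($w{\left(b \right)} = 2 b 2 b = 4 b^{2}$)
$\frac{1}{w{\left(-674 \right)} + 695675} = \frac{1}{4 \left(-674\right)^{2} + 695675} = \frac{1}{4 \cdot 454276 + 695675} = \frac{1}{1817104 + 695675} = \frac{1}{2512779}$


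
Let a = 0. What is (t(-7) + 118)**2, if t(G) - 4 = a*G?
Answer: 14884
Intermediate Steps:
t(G) = 4 (t(G) = 4 + 0*G = 4 + 0 = 4)
(t(-7) + 118)**2 = (4 + 118)**2 = 122**2 = 14884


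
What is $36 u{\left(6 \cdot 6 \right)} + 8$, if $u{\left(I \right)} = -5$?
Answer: $-172$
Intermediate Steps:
$36 u{\left(6 \cdot 6 \right)} + 8 = 36 \left(-5\right) + 8 = -180 + 8 = -172$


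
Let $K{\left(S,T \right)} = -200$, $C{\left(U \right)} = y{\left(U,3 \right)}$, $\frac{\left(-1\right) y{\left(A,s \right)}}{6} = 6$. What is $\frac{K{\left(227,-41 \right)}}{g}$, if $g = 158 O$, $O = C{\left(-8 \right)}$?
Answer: $\frac{25}{711} \approx 0.035162$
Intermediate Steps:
$y{\left(A,s \right)} = -36$ ($y{\left(A,s \right)} = \left(-6\right) 6 = -36$)
$C{\left(U \right)} = -36$
$O = -36$
$g = -5688$ ($g = 158 \left(-36\right) = -5688$)
$\frac{K{\left(227,-41 \right)}}{g} = - \frac{200}{-5688} = \left(-200\right) \left(- \frac{1}{5688}\right) = \frac{25}{711}$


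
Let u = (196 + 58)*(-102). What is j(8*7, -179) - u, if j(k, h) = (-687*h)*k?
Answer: 6912396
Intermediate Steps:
j(k, h) = -687*h*k
u = -25908 (u = 254*(-102) = -25908)
j(8*7, -179) - u = -687*(-179)*8*7 - 1*(-25908) = -687*(-179)*56 + 25908 = 6886488 + 25908 = 6912396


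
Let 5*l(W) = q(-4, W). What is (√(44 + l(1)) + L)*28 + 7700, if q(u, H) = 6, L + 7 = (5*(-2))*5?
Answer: 6104 + 28*√1130/5 ≈ 6292.3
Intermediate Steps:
L = -57 (L = -7 + (5*(-2))*5 = -7 - 10*5 = -7 - 50 = -57)
l(W) = 6/5 (l(W) = (⅕)*6 = 6/5)
(√(44 + l(1)) + L)*28 + 7700 = (√(44 + 6/5) - 57)*28 + 7700 = (√(226/5) - 57)*28 + 7700 = (√1130/5 - 57)*28 + 7700 = (-57 + √1130/5)*28 + 7700 = (-1596 + 28*√1130/5) + 7700 = 6104 + 28*√1130/5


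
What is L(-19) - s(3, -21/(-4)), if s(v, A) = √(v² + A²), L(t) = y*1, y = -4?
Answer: -4 - 3*√65/4 ≈ -10.047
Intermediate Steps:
L(t) = -4 (L(t) = -4*1 = -4)
s(v, A) = √(A² + v²)
L(-19) - s(3, -21/(-4)) = -4 - √((-21/(-4))² + 3²) = -4 - √((-21*(-¼))² + 9) = -4 - √((21/4)² + 9) = -4 - √(441/16 + 9) = -4 - √(585/16) = -4 - 3*√65/4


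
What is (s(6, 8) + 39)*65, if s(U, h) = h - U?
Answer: 2665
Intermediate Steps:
(s(6, 8) + 39)*65 = ((8 - 1*6) + 39)*65 = ((8 - 6) + 39)*65 = (2 + 39)*65 = 41*65 = 2665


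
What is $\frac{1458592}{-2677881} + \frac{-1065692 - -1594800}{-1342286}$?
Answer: $- \frac{99256937690}{105720063999} \approx -0.93887$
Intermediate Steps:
$\frac{1458592}{-2677881} + \frac{-1065692 - -1594800}{-1342286} = 1458592 \left(- \frac{1}{2677881}\right) + \left(-1065692 + 1594800\right) \left(- \frac{1}{1342286}\right) = - \frac{1458592}{2677881} + 529108 \left(- \frac{1}{1342286}\right) = - \frac{1458592}{2677881} - \frac{15562}{39479} = - \frac{99256937690}{105720063999}$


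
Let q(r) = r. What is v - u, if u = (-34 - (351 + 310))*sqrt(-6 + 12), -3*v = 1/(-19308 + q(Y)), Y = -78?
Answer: 1/58158 + 695*sqrt(6) ≈ 1702.4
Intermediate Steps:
v = 1/58158 (v = -1/(3*(-19308 - 78)) = -1/3/(-19386) = -1/3*(-1/19386) = 1/58158 ≈ 1.7195e-5)
u = -695*sqrt(6) (u = (-34 - 1*661)*sqrt(6) = (-34 - 661)*sqrt(6) = -695*sqrt(6) ≈ -1702.4)
v - u = 1/58158 - (-695)*sqrt(6) = 1/58158 + 695*sqrt(6)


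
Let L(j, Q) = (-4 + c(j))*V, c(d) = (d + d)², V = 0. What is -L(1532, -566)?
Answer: 0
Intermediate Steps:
c(d) = 4*d² (c(d) = (2*d)² = 4*d²)
L(j, Q) = 0 (L(j, Q) = (-4 + 4*j²)*0 = 0)
-L(1532, -566) = -1*0 = 0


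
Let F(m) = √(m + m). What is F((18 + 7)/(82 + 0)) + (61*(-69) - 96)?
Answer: -4305 + 5*√41/41 ≈ -4304.2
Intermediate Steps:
F(m) = √2*√m (F(m) = √(2*m) = √2*√m)
F((18 + 7)/(82 + 0)) + (61*(-69) - 96) = √2*√((18 + 7)/(82 + 0)) + (61*(-69) - 96) = √2*√(25/82) + (-4209 - 96) = √2*√(25*(1/82)) - 4305 = √2*√(25/82) - 4305 = √2*(5*√82/82) - 4305 = 5*√41/41 - 4305 = -4305 + 5*√41/41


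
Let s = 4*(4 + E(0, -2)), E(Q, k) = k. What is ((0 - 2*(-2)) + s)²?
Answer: 144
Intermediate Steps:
s = 8 (s = 4*(4 - 2) = 4*2 = 8)
((0 - 2*(-2)) + s)² = ((0 - 2*(-2)) + 8)² = ((0 + 4) + 8)² = (4 + 8)² = 12² = 144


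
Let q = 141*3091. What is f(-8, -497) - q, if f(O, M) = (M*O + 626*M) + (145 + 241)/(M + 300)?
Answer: -146366855/197 ≈ -7.4298e+5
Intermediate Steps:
f(O, M) = 386/(300 + M) + 626*M + M*O (f(O, M) = (626*M + M*O) + 386/(300 + M) = 386/(300 + M) + 626*M + M*O)
q = 435831
f(-8, -497) - q = (386 + 626*(-497)² + 187800*(-497) - 8*(-497)² + 300*(-497)*(-8))/(300 - 497) - 1*435831 = (386 + 626*247009 - 93336600 - 8*247009 + 1192800)/(-197) - 435831 = -(386 + 154627634 - 93336600 - 1976072 + 1192800)/197 - 435831 = -1/197*60508148 - 435831 = -60508148/197 - 435831 = -146366855/197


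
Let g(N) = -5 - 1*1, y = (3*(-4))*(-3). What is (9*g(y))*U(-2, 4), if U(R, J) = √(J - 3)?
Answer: -54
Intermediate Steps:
U(R, J) = √(-3 + J)
y = 36 (y = -12*(-3) = 36)
g(N) = -6 (g(N) = -5 - 1 = -6)
(9*g(y))*U(-2, 4) = (9*(-6))*√(-3 + 4) = -54*√1 = -54*1 = -54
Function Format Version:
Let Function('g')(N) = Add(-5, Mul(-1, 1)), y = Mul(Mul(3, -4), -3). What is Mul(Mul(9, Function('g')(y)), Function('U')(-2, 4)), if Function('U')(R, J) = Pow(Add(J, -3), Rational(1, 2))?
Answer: -54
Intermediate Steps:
Function('U')(R, J) = Pow(Add(-3, J), Rational(1, 2))
y = 36 (y = Mul(-12, -3) = 36)
Function('g')(N) = -6 (Function('g')(N) = Add(-5, -1) = -6)
Mul(Mul(9, Function('g')(y)), Function('U')(-2, 4)) = Mul(Mul(9, -6), Pow(Add(-3, 4), Rational(1, 2))) = Mul(-54, Pow(1, Rational(1, 2))) = Mul(-54, 1) = -54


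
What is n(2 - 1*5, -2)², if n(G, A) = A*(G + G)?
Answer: 144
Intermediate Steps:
n(G, A) = 2*A*G (n(G, A) = A*(2*G) = 2*A*G)
n(2 - 1*5, -2)² = (2*(-2)*(2 - 1*5))² = (2*(-2)*(2 - 5))² = (2*(-2)*(-3))² = 12² = 144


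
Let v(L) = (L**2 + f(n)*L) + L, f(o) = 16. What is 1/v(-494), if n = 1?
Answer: 1/235638 ≈ 4.2438e-6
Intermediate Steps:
v(L) = L**2 + 17*L (v(L) = (L**2 + 16*L) + L = L**2 + 17*L)
1/v(-494) = 1/(-494*(17 - 494)) = 1/(-494*(-477)) = 1/235638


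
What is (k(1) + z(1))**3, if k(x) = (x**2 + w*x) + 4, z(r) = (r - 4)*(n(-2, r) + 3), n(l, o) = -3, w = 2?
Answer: 343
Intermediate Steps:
z(r) = 0 (z(r) = (r - 4)*(-3 + 3) = (-4 + r)*0 = 0)
k(x) = 4 + x**2 + 2*x (k(x) = (x**2 + 2*x) + 4 = 4 + x**2 + 2*x)
(k(1) + z(1))**3 = ((4 + 1**2 + 2*1) + 0)**3 = ((4 + 1 + 2) + 0)**3 = (7 + 0)**3 = 7**3 = 343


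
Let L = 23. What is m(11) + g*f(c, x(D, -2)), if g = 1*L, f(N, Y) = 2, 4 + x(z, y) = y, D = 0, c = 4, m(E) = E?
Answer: 57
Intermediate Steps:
x(z, y) = -4 + y
g = 23 (g = 1*23 = 23)
m(11) + g*f(c, x(D, -2)) = 11 + 23*2 = 11 + 46 = 57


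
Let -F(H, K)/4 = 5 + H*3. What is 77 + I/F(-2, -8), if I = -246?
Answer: 31/2 ≈ 15.500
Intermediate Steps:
F(H, K) = -20 - 12*H (F(H, K) = -4*(5 + H*3) = -4*(5 + 3*H) = -20 - 12*H)
77 + I/F(-2, -8) = 77 - 246/(-20 - 12*(-2)) = 77 - 246/(-20 + 24) = 77 - 246/4 = 77 - 246*1/4 = 77 - 123/2 = 31/2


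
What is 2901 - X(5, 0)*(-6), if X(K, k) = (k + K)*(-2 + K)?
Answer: 2991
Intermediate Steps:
X(K, k) = (-2 + K)*(K + k) (X(K, k) = (K + k)*(-2 + K) = (-2 + K)*(K + k))
2901 - X(5, 0)*(-6) = 2901 - (5² - 2*5 - 2*0 + 5*0)*(-6) = 2901 - (25 - 10 + 0 + 0)*(-6) = 2901 - 15*(-6) = 2901 - 1*(-90) = 2901 + 90 = 2991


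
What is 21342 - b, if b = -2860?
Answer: 24202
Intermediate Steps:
21342 - b = 21342 - 1*(-2860) = 21342 + 2860 = 24202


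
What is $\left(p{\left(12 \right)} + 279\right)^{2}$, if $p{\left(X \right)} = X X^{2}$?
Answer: $4028049$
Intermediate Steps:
$p{\left(X \right)} = X^{3}$
$\left(p{\left(12 \right)} + 279\right)^{2} = \left(12^{3} + 279\right)^{2} = \left(1728 + 279\right)^{2} = 2007^{2} = 4028049$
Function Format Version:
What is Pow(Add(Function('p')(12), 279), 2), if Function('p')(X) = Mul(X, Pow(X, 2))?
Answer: 4028049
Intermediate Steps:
Function('p')(X) = Pow(X, 3)
Pow(Add(Function('p')(12), 279), 2) = Pow(Add(Pow(12, 3), 279), 2) = Pow(Add(1728, 279), 2) = Pow(2007, 2) = 4028049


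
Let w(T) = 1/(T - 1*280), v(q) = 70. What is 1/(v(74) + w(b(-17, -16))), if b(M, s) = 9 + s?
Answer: 287/20089 ≈ 0.014286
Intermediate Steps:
w(T) = 1/(-280 + T) (w(T) = 1/(T - 280) = 1/(-280 + T))
1/(v(74) + w(b(-17, -16))) = 1/(70 + 1/(-280 + (9 - 16))) = 1/(70 + 1/(-280 - 7)) = 1/(70 + 1/(-287)) = 1/(70 - 1/287) = 1/(20089/287) = 287/20089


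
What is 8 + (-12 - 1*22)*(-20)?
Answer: 688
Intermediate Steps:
8 + (-12 - 1*22)*(-20) = 8 + (-12 - 22)*(-20) = 8 - 34*(-20) = 8 + 680 = 688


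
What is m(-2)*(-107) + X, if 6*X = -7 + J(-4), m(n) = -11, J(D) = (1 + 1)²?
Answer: 2353/2 ≈ 1176.5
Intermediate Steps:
J(D) = 4 (J(D) = 2² = 4)
X = -½ (X = (-7 + 4)/6 = (⅙)*(-3) = -½ ≈ -0.50000)
m(-2)*(-107) + X = -11*(-107) - ½ = 1177 - ½ = 2353/2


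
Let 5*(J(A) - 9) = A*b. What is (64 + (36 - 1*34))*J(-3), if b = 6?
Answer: 1782/5 ≈ 356.40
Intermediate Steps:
J(A) = 9 + 6*A/5 (J(A) = 9 + (A*6)/5 = 9 + (6*A)/5 = 9 + 6*A/5)
(64 + (36 - 1*34))*J(-3) = (64 + (36 - 1*34))*(9 + (6/5)*(-3)) = (64 + (36 - 34))*(9 - 18/5) = (64 + 2)*(27/5) = 66*(27/5) = 1782/5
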